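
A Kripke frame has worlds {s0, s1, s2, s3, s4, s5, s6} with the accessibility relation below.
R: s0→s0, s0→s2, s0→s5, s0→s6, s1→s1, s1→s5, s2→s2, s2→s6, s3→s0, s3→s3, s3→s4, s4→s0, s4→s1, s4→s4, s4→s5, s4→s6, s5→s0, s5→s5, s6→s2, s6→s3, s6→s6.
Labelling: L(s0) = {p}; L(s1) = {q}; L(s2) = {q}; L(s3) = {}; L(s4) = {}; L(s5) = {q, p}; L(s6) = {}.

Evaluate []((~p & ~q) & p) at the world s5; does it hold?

No

At s5: []((~p & ~q) & p) requires (~p & ~q) & p at every successor {s0, s5}.
  (~p & ~q) & p fails at s0, so []((~p & ~q) & p) is false at s5.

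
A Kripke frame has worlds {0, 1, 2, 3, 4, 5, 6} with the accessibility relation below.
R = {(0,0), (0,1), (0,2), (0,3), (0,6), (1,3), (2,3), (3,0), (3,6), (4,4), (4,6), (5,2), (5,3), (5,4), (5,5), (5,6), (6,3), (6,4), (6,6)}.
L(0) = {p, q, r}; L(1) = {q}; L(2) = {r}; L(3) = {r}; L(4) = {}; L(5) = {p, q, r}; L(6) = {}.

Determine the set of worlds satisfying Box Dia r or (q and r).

0, 1, 2, 3, 5

Recall that Box ψ holds at a world iff ψ holds at every accessible world, and Dia ψ holds iff ψ holds at some accessible world.
Let φ = Box Dia r or (q and r). Evaluate φ at each world:
  0 (successors {0, 1, 2, 3, 6}): φ is true.
  1 (successors {3}): φ is true.
  2 (successors {3}): φ is true.
  3 (successors {0, 6}): φ is true.
  4 (successors {4, 6}): φ is false.
  5 (successors {2, 3, 4, 5, 6}): φ is true.
  6 (successors {3, 4, 6}): φ is false.
For instance, at 4:
  At 4: Box Dia r is false, q and r is false, so Box Dia r or (q and r) is false.
    At 4: Box Dia r requires Dia r at every successor {4, 6}.
      Dia r fails at 4, so Box Dia r is false at 4.
Satisfying worlds: {0, 1, 2, 3, 5}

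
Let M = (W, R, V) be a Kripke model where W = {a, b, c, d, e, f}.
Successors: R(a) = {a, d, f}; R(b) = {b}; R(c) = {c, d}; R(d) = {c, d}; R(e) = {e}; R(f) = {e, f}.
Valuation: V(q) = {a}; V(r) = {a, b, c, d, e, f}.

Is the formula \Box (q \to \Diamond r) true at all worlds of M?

Let φ = \Box (q \to \Diamond r). Evaluate φ at each world:
  a (successors {a, d, f}): φ is true.
  b (successors {b}): φ is true.
  c (successors {c, d}): φ is true.
  d (successors {c, d}): φ is true.
  e (successors {e}): φ is true.
  f (successors {e, f}): φ is true.
For instance, at e:
  At e: \Box (q \to \Diamond r) requires q \to \Diamond r at every successor {e}.
      At e: q is false, \Diamond r is true, so q \to \Diamond r is true.
  So \Box (q \to \Diamond r) is true at e.

Yes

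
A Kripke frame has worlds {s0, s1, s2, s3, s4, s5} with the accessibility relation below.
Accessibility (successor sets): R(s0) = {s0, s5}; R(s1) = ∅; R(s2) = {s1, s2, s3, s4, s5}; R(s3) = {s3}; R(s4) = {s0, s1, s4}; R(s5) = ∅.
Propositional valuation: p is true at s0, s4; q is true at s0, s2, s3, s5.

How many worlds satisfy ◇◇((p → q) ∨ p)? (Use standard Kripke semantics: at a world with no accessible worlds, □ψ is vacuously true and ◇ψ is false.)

4

Recall that ◇ψ holds at a world iff ψ holds at some accessible world.
Let φ = ◇◇((p → q) ∨ p). Evaluate φ at each world:
  s0 (successors {s0, s5}): φ is true.
  s1 (successors ∅): φ is false.
  s2 (successors {s1, s2, s3, s4, s5}): φ is true.
  s3 (successors {s3}): φ is true.
  s4 (successors {s0, s1, s4}): φ is true.
  s5 (successors ∅): φ is false.
For instance, at s4:
  At s4: ◇◇((p → q) ∨ p) requires ◇((p → q) ∨ p) at some successor in {s0, s1, s4}.
    ◇((p → q) ∨ p) holds at s0, so ◇◇((p → q) ∨ p) is true at s4.
      At s0: ◇((p → q) ∨ p) requires (p → q) ∨ p at some successor in {s0, s5}.
        (p → q) ∨ p holds at s0, so ◇((p → q) ∨ p) is true at s0.
Satisfying worlds: {s0, s2, s3, s4}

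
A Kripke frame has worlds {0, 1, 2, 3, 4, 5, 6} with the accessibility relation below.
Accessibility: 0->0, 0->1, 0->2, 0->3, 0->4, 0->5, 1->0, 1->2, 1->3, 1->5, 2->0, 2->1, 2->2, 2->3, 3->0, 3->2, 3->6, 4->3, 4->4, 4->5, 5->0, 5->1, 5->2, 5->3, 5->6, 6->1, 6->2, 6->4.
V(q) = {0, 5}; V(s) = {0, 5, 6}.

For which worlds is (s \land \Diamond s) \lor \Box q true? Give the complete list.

0, 5

Recall that \Box ψ holds at a world iff ψ holds at every accessible world, and \Diamond ψ holds iff ψ holds at some accessible world.
Let φ = (s \land \Diamond s) \lor \Box q. Evaluate φ at each world:
  0 (successors {0, 1, 2, 3, 4, 5}): φ is true.
  1 (successors {0, 2, 3, 5}): φ is false.
  2 (successors {0, 1, 2, 3}): φ is false.
  3 (successors {0, 2, 6}): φ is false.
  4 (successors {3, 4, 5}): φ is false.
  5 (successors {0, 1, 2, 3, 6}): φ is true.
  6 (successors {1, 2, 4}): φ is false.
For instance, at 0:
  At 0: s \land \Diamond s is true, \Box q is false, so (s \land \Diamond s) \lor \Box q is true.
    At 0: s is true, \Diamond s is true, so s \land \Diamond s is true.
      At 0: \Diamond s requires s at some successor in {0, 1, 2, 3, 4, 5}.
        s holds at 0, so \Diamond s is true at 0.
    At 0: \Box q requires q at every successor {0, 1, 2, 3, 4, 5}.
      q fails at 1, so \Box q is false at 0.
Satisfying worlds: {0, 5}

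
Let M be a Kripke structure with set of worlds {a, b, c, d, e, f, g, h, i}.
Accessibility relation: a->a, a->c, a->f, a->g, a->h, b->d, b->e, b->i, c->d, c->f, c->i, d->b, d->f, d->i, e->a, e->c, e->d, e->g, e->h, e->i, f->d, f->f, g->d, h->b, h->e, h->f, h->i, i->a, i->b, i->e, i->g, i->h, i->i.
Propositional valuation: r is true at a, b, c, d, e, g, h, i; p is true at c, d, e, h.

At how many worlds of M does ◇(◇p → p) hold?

Let φ = ◇(◇p → p). Evaluate φ at each world:
  a (successors {a, c, f, g, h}): φ is true.
  b (successors {d, e, i}): φ is true.
  c (successors {d, f, i}): φ is true.
  d (successors {b, f, i}): φ is false.
  e (successors {a, c, d, g, h, i}): φ is true.
  f (successors {d, f}): φ is true.
  g (successors {d}): φ is true.
  h (successors {b, e, f, i}): φ is true.
  i (successors {a, b, e, g, h, i}): φ is true.
For instance, at g:
  At g: ◇(◇p → p) requires ◇p → p at some successor in {d}.
    ◇p → p holds at d, so ◇(◇p → p) is true at g.
      At d: ◇p is false, p is true, so ◇p → p is true.
Satisfying worlds: {a, b, c, e, f, g, h, i}

8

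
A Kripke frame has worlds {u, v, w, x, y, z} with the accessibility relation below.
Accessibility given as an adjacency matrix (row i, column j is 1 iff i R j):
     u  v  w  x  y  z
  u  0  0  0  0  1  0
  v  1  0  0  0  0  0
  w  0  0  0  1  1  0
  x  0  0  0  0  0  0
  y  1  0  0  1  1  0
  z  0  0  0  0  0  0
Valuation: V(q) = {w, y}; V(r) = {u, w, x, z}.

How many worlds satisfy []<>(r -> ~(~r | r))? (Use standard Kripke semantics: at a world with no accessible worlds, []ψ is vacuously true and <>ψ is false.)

Let φ = []<>(r -> ~(~r | r)). Evaluate φ at each world:
  u (successors {y}): φ is true.
  v (successors {u}): φ is true.
  w (successors {x, y}): φ is false.
  x (successors ∅): φ is true.
  y (successors {u, x, y}): φ is false.
  z (successors ∅): φ is true.
For instance, at v:
  At v: []<>(r -> ~(~r | r)) requires <>(r -> ~(~r | r)) at every successor {u}.
      At u: <>(r -> ~(~r | r)) requires r -> ~(~r | r) at some successor in {y}.
        r -> ~(~r | r) holds at y, so <>(r -> ~(~r | r)) is true at u.
  So []<>(r -> ~(~r | r)) is true at v.
Satisfying worlds: {u, v, x, z}

4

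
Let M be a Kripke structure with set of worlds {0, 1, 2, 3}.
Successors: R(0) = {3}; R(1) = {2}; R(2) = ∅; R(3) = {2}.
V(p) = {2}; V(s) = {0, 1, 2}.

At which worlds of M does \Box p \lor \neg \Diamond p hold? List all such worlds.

Recall that \Box ψ holds at a world iff ψ holds at every accessible world, and \Diamond ψ holds iff ψ holds at some accessible world.
Let φ = \Box p \lor \neg \Diamond p. Evaluate φ at each world:
  0 (successors {3}): φ is true.
  1 (successors {2}): φ is true.
  2 (successors ∅): φ is true.
  3 (successors {2}): φ is true.
For instance, at 0:
  At 0: \Box p is false, \neg \Diamond p is true, so \Box p \lor \neg \Diamond p is true.
    At 0: \Box p requires p at every successor {3}.
      p fails at 3, so \Box p is false at 0.
    At 0: \Diamond p is false, so \neg \Diamond p is true.
      At 0: \Diamond p requires p at some successor in {3}.
        At 3: p is false.
      So \Diamond p is false at 0.
Satisfying worlds: {0, 1, 2, 3}

0, 1, 2, 3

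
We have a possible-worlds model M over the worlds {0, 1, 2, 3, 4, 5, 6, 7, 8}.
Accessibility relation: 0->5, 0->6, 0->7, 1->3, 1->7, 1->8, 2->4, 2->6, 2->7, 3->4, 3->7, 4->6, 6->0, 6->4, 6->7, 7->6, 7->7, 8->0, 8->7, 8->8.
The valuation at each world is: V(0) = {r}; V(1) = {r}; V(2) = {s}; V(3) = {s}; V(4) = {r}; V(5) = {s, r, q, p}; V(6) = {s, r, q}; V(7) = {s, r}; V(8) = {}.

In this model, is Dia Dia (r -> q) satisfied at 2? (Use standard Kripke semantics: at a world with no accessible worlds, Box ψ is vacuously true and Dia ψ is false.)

Yes

At 2: Dia Dia (r -> q) requires Dia (r -> q) at some successor in {4, 6, 7}.
  Dia (r -> q) holds at 4, so Dia Dia (r -> q) is true at 2.
    At 4: Dia (r -> q) requires r -> q at some successor in {6}.
      r -> q holds at 6, so Dia (r -> q) is true at 4.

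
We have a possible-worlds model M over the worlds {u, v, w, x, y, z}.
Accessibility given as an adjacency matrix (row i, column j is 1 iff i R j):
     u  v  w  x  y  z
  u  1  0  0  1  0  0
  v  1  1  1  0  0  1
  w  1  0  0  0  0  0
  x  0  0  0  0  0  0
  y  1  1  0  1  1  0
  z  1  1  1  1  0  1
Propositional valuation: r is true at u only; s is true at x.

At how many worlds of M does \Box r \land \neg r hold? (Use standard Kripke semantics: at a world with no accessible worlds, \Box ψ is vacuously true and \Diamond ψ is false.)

Let φ = \Box r \land \neg r. Evaluate φ at each world:
  u (successors {u, x}): φ is false.
  v (successors {u, v, w, z}): φ is false.
  w (successors {u}): φ is true.
  x (successors ∅): φ is true.
  y (successors {u, v, x, y}): φ is false.
  z (successors {u, v, w, x, z}): φ is false.
For instance, at v:
  At v: \Box r is false, \neg r is true, so \Box r \land \neg r is false.
    At v: \Box r requires r at every successor {u, v, w, z}.
      r fails at v, so \Box r is false at v.
Satisfying worlds: {w, x}

2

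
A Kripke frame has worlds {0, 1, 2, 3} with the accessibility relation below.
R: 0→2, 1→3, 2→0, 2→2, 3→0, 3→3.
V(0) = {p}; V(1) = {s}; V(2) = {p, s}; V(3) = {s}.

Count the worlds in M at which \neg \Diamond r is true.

4

Recall that \Diamond ψ holds at a world iff ψ holds at some accessible world.
Let φ = \neg \Diamond r. Evaluate φ at each world:
  0 (successors {2}): φ is true.
  1 (successors {3}): φ is true.
  2 (successors {0, 2}): φ is true.
  3 (successors {0, 3}): φ is true.
For instance, at 3:
  At 3: \Diamond r is false, so \neg \Diamond r is true.
    At 3: \Diamond r requires r at some successor in {0, 3}.
      At 0: r is false.
      At 3: r is false.
    So \Diamond r is false at 3.
Satisfying worlds: {0, 1, 2, 3}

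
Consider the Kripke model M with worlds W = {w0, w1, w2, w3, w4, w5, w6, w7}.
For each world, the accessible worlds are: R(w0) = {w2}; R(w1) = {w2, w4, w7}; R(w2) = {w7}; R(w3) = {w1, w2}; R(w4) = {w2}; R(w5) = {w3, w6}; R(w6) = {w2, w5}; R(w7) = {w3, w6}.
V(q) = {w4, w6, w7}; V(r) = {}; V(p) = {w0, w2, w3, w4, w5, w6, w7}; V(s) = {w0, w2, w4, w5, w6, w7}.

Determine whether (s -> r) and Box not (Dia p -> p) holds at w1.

No

At w1: s -> r is true, Box not (Dia p -> p) is false, so (s -> r) and Box not (Dia p -> p) is false.
  At w1: Box not (Dia p -> p) requires not (Dia p -> p) at every successor {w2, w4, w7}.
    not (Dia p -> p) fails at w2, so Box not (Dia p -> p) is false at w1.
      At w2: Dia p -> p is true, so not (Dia p -> p) is false.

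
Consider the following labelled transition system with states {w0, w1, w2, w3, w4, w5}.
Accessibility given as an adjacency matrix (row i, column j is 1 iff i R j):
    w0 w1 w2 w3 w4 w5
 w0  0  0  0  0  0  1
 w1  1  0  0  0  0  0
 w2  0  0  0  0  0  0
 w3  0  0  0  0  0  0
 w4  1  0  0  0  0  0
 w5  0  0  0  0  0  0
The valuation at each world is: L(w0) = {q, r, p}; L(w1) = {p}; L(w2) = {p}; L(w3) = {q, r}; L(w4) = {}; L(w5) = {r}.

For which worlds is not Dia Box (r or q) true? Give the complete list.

w2, w3, w5

Let φ = not Dia Box (r or q). Evaluate φ at each world:
  w0 (successors {w5}): φ is false.
  w1 (successors {w0}): φ is false.
  w2 (successors ∅): φ is true.
  w3 (successors ∅): φ is true.
  w4 (successors {w0}): φ is false.
  w5 (successors ∅): φ is true.
For instance, at w4:
  At w4: Dia Box (r or q) is true, so not Dia Box (r or q) is false.
    At w4: Dia Box (r or q) requires Box (r or q) at some successor in {w0}.
      Box (r or q) holds at w0, so Dia Box (r or q) is true at w4.
Satisfying worlds: {w2, w3, w5}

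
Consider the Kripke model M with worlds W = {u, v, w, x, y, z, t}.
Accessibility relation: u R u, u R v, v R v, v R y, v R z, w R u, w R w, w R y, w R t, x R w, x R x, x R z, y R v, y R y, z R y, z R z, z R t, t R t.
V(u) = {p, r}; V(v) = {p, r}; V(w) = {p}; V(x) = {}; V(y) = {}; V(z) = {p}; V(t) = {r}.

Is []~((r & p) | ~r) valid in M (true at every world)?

Let φ = []~((r & p) | ~r). Evaluate φ at each world:
  u (successors {u, v}): φ is false.
  v (successors {v, y, z}): φ is false.
  w (successors {u, w, y, t}): φ is false.
  x (successors {w, x, z}): φ is false.
  y (successors {v, y}): φ is false.
  z (successors {y, z, t}): φ is false.
  t (successors {t}): φ is true.
Detail at u (counterexample):
  At u: []~((r & p) | ~r) requires ~((r & p) | ~r) at every successor {u, v}.
    ~((r & p) | ~r) fails at u, so []~((r & p) | ~r) is false at u.

No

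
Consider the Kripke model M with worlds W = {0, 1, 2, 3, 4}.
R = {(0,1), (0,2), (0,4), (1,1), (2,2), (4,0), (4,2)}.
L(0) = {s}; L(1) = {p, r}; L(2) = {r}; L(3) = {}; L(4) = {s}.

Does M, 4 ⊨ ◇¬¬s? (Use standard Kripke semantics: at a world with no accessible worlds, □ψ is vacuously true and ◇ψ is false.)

Recall that ◇ψ holds at a world iff ψ holds at some accessible world.
At 4: ◇¬¬s requires ¬¬s at some successor in {0, 2}.
  ¬¬s holds at 0, so ◇¬¬s is true at 4.

Yes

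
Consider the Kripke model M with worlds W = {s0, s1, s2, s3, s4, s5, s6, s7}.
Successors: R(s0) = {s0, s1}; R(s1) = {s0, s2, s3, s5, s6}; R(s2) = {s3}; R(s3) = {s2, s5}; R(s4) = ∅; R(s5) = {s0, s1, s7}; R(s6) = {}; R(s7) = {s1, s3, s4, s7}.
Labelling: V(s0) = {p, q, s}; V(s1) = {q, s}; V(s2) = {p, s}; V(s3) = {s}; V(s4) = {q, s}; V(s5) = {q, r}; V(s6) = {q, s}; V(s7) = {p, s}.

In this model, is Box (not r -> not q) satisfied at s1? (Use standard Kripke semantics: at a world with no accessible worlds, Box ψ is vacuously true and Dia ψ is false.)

At s1: Box (not r -> not q) requires not r -> not q at every successor {s0, s2, s3, s5, s6}.
  not r -> not q fails at s0, so Box (not r -> not q) is false at s1.

No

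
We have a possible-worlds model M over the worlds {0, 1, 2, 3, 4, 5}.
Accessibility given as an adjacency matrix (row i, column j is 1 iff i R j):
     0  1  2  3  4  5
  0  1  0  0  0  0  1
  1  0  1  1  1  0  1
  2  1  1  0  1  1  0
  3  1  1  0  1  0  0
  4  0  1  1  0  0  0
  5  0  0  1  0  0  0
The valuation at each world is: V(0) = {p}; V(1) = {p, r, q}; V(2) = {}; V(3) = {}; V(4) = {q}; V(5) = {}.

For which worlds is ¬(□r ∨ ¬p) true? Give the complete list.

0, 1

Recall that □ψ holds at a world iff ψ holds at every accessible world, and ◇ψ holds iff ψ holds at some accessible world.
Let φ = ¬(□r ∨ ¬p). Evaluate φ at each world:
  0 (successors {0, 5}): φ is true.
  1 (successors {1, 2, 3, 5}): φ is true.
  2 (successors {0, 1, 3, 4}): φ is false.
  3 (successors {0, 1, 3}): φ is false.
  4 (successors {1, 2}): φ is false.
  5 (successors {2}): φ is false.
For instance, at 4:
  At 4: □r ∨ ¬p is true, so ¬(□r ∨ ¬p) is false.
    At 4: □r is false, ¬p is true, so □r ∨ ¬p is true.
      At 4: □r requires r at every successor {1, 2}.
        r fails at 2, so □r is false at 4.
Satisfying worlds: {0, 1}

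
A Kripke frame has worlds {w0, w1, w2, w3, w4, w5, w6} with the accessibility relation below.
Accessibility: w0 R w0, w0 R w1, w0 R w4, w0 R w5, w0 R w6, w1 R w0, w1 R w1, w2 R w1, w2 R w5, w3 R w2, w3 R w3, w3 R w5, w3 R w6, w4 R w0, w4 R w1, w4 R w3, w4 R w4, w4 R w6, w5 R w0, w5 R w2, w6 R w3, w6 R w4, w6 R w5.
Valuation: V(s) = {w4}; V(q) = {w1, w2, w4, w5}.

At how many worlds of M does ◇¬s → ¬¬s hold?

1

Let φ = ◇¬s → ¬¬s. Evaluate φ at each world:
  w0 (successors {w0, w1, w4, w5, w6}): φ is false.
  w1 (successors {w0, w1}): φ is false.
  w2 (successors {w1, w5}): φ is false.
  w3 (successors {w2, w3, w5, w6}): φ is false.
  w4 (successors {w0, w1, w3, w4, w6}): φ is true.
  w5 (successors {w0, w2}): φ is false.
  w6 (successors {w3, w4, w5}): φ is false.
For instance, at w6:
  At w6: ◇¬s is true, ¬¬s is false, so ◇¬s → ¬¬s is false.
    At w6: ◇¬s requires ¬s at some successor in {w3, w4, w5}.
      ¬s holds at w3, so ◇¬s is true at w6.
Satisfying worlds: {w4}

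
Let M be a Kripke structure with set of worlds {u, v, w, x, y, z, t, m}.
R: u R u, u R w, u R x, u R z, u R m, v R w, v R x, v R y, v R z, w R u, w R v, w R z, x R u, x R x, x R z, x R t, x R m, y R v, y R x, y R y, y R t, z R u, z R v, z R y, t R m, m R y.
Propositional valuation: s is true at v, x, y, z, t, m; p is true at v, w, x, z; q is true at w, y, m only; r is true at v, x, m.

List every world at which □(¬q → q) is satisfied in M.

Let φ = □(¬q → q). Evaluate φ at each world:
  u (successors {u, w, x, z, m}): φ is false.
  v (successors {w, x, y, z}): φ is false.
  w (successors {u, v, z}): φ is false.
  x (successors {u, x, z, t, m}): φ is false.
  y (successors {v, x, y, t}): φ is false.
  z (successors {u, v, y}): φ is false.
  t (successors {m}): φ is true.
  m (successors {y}): φ is true.
For instance, at y:
  At y: □(¬q → q) requires ¬q → q at every successor {v, x, y, t}.
    ¬q → q fails at v, so □(¬q → q) is false at y.
Satisfying worlds: {t, m}

t, m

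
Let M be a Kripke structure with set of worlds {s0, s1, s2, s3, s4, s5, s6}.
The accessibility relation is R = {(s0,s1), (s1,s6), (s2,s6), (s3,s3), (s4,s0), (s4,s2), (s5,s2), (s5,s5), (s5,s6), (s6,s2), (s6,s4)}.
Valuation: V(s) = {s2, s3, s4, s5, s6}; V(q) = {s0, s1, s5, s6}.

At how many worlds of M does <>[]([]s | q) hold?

Let φ = <>[]([]s | q). Evaluate φ at each world:
  s0 (successors {s1}): φ is true.
  s1 (successors {s6}): φ is false.
  s2 (successors {s6}): φ is false.
  s3 (successors {s3}): φ is true.
  s4 (successors {s0, s2}): φ is true.
  s5 (successors {s2, s5, s6}): φ is true.
  s6 (successors {s2, s4}): φ is true.
For instance, at s5:
  At s5: <>[]([]s | q) requires []([]s | q) at some successor in {s2, s5, s6}.
    []([]s | q) holds at s2, so <>[]([]s | q) is true at s5.
      At s2: []([]s | q) requires []s | q at every successor {s6}.
        At s6: []s | q is true.
      So []([]s | q) is true at s2.
Satisfying worlds: {s0, s3, s4, s5, s6}

5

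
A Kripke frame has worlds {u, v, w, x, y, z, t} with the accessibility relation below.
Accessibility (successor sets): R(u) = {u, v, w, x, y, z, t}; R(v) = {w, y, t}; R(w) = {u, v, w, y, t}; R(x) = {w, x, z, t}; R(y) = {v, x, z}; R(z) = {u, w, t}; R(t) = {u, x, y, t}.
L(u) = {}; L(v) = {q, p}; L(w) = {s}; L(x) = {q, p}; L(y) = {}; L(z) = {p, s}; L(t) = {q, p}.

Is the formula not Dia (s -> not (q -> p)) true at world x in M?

At x: Dia (s -> not (q -> p)) is true, so not Dia (s -> not (q -> p)) is false.
  At x: Dia (s -> not (q -> p)) requires s -> not (q -> p) at some successor in {w, x, z, t}.
    s -> not (q -> p) holds at x, so Dia (s -> not (q -> p)) is true at x.

No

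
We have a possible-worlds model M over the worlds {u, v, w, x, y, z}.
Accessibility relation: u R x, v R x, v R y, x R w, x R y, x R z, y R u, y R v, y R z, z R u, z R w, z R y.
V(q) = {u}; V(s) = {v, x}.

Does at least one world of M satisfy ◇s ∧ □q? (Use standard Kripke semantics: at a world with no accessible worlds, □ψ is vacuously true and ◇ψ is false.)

Let φ = ◇s ∧ □q. Evaluate φ at each world:
  u (successors {x}): φ is false.
  v (successors {x, y}): φ is false.
  w (successors ∅): φ is false.
  x (successors {w, y, z}): φ is false.
  y (successors {u, v, z}): φ is false.
  z (successors {u, w, y}): φ is false.
For instance, at x:
  At x: ◇s is false, □q is false, so ◇s ∧ □q is false.
    At x: ◇s requires s at some successor in {w, y, z}.
      At w: s is false.
      At y: s is false.
      At z: s is false.
    So ◇s is false at x.
    At x: □q requires q at every successor {w, y, z}.
      q fails at w, so □q is false at x.

No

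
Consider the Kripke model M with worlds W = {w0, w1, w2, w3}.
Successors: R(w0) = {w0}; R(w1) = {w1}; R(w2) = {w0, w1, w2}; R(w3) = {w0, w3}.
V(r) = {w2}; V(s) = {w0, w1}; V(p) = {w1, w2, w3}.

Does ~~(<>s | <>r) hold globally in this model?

Yes

Let φ = ~~(<>s | <>r). Evaluate φ at each world:
  w0 (successors {w0}): φ is true.
  w1 (successors {w1}): φ is true.
  w2 (successors {w0, w1, w2}): φ is true.
  w3 (successors {w0, w3}): φ is true.
For instance, at w0:
  At w0: ~(<>s | <>r) is false, so ~~(<>s | <>r) is true.
    At w0: <>s | <>r is true, so ~(<>s | <>r) is false.
      At w0: <>s is true, <>r is false, so <>s | <>r is true.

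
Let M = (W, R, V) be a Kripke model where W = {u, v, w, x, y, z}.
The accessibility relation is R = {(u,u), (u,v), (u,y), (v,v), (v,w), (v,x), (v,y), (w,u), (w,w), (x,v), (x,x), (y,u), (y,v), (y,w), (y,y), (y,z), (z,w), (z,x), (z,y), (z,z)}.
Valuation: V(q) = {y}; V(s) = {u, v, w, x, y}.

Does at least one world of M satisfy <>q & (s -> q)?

Yes

Recall that <>ψ holds at a world iff ψ holds at some accessible world.
Let φ = <>q & (s -> q). Evaluate φ at each world:
  u (successors {u, v, y}): φ is false.
  v (successors {v, w, x, y}): φ is false.
  w (successors {u, w}): φ is false.
  x (successors {v, x}): φ is false.
  y (successors {u, v, w, y, z}): φ is true.
  z (successors {w, x, y, z}): φ is true.
Detail at y (witness):
  At y: <>q is true, s -> q is true, so <>q & (s -> q) is true.
    At y: <>q requires q at some successor in {u, v, w, y, z}.
      q holds at y, so <>q is true at y.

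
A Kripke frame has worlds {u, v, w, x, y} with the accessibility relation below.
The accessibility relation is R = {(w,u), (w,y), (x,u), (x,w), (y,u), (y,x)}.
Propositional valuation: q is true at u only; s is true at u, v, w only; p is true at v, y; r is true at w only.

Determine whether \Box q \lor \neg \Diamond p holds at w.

At w: \Box q is false, \neg \Diamond p is false, so \Box q \lor \neg \Diamond p is false.
  At w: \Box q requires q at every successor {u, y}.
    q fails at y, so \Box q is false at w.
  At w: \Diamond p is true, so \neg \Diamond p is false.
    At w: \Diamond p requires p at some successor in {u, y}.
      p holds at y, so \Diamond p is true at w.

No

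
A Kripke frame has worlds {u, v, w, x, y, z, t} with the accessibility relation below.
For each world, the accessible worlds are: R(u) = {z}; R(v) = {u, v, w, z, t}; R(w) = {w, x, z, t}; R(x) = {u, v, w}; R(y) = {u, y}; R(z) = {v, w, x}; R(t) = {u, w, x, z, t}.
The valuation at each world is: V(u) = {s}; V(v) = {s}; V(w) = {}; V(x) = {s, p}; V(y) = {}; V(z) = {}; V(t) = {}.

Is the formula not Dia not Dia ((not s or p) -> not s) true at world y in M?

Yes

At y: Dia not Dia ((not s or p) -> not s) is false, so not Dia not Dia ((not s or p) -> not s) is true.
  At y: Dia not Dia ((not s or p) -> not s) requires not Dia ((not s or p) -> not s) at some successor in {u, y}.
    At u: not Dia ((not s or p) -> not s) is false.
    At y: not Dia ((not s or p) -> not s) is false.
  So Dia not Dia ((not s or p) -> not s) is false at y.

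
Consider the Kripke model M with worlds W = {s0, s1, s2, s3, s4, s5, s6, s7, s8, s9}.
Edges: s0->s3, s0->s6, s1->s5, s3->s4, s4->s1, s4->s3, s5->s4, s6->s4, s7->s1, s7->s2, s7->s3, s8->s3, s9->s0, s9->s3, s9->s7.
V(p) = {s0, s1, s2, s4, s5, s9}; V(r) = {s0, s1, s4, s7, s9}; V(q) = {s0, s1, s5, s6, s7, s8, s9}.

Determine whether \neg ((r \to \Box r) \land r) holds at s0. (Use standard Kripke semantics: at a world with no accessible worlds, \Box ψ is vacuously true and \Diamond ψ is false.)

At s0: (r \to \Box r) \land r is false, so \neg ((r \to \Box r) \land r) is true.
  At s0: r \to \Box r is false, r is true, so (r \to \Box r) \land r is false.
    At s0: r is true, \Box r is false, so r \to \Box r is false.
      At s0: \Box r requires r at every successor {s3, s6}.
        r fails at s3, so \Box r is false at s0.

Yes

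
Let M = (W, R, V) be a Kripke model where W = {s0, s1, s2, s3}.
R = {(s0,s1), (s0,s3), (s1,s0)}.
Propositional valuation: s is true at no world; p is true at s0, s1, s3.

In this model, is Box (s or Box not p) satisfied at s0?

At s0: Box (s or Box not p) requires s or Box not p at every successor {s1, s3}.
  s or Box not p fails at s1, so Box (s or Box not p) is false at s0.
    At s1: s is false, Box not p is false, so s or Box not p is false.
      At s1: Box not p requires not p at every successor {s0}.
        not p fails at s0, so Box not p is false at s1.

No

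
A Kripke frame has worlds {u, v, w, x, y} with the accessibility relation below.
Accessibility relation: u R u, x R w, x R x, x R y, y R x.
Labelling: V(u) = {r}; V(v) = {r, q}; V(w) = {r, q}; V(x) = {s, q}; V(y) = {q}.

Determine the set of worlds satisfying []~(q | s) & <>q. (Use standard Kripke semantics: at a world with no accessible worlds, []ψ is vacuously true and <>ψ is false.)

none

Let φ = []~(q | s) & <>q. Evaluate φ at each world:
  u (successors {u}): φ is false.
  v (successors ∅): φ is false.
  w (successors ∅): φ is false.
  x (successors {w, x, y}): φ is false.
  y (successors {x}): φ is false.
For instance, at x:
  At x: []~(q | s) is false, <>q is true, so []~(q | s) & <>q is false.
    At x: []~(q | s) requires ~(q | s) at every successor {w, x, y}.
      ~(q | s) fails at w, so []~(q | s) is false at x.
    At x: <>q requires q at some successor in {w, x, y}.
      q holds at w, so <>q is true at x.
Satisfying worlds: none.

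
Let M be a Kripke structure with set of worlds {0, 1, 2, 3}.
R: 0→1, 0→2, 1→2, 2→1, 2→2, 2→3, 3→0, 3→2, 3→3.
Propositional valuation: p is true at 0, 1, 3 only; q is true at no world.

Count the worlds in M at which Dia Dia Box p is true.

0

Let φ = Dia Dia Box p. Evaluate φ at each world:
  0 (successors {1, 2}): φ is false.
  1 (successors {2}): φ is false.
  2 (successors {1, 2, 3}): φ is false.
  3 (successors {0, 2, 3}): φ is false.
For instance, at 3:
  At 3: Dia Dia Box p requires Dia Box p at some successor in {0, 2, 3}.
    At 0: Dia Box p is false.
    At 2: Dia Box p is false.
    At 3: Dia Box p is false.
  So Dia Dia Box p is false at 3.
Satisfying worlds: none.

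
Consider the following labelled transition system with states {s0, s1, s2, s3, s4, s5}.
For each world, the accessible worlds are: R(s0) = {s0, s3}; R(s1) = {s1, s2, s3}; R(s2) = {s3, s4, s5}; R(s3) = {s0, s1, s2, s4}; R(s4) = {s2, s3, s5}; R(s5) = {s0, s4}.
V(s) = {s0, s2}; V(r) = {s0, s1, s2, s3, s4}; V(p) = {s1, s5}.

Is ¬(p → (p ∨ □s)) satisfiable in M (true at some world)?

Let φ = ¬(p → (p ∨ □s)). Evaluate φ at each world:
  s0 (successors {s0, s3}): φ is false.
  s1 (successors {s1, s2, s3}): φ is false.
  s2 (successors {s3, s4, s5}): φ is false.
  s3 (successors {s0, s1, s2, s4}): φ is false.
  s4 (successors {s2, s3, s5}): φ is false.
  s5 (successors {s0, s4}): φ is false.
For instance, at s1:
  At s1: p → (p ∨ □s) is true, so ¬(p → (p ∨ □s)) is false.
    At s1: p is true, p ∨ □s is true, so p → (p ∨ □s) is true.
      At s1: p is true, □s is false, so p ∨ □s is true.

No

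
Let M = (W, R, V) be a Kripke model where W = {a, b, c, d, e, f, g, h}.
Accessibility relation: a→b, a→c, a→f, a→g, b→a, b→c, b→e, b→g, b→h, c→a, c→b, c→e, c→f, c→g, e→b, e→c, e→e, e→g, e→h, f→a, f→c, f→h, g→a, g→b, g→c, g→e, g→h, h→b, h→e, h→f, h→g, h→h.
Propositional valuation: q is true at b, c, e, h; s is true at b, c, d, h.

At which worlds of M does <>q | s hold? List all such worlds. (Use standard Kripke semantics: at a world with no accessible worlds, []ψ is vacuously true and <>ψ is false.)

Let φ = <>q | s. Evaluate φ at each world:
  a (successors {b, c, f, g}): φ is true.
  b (successors {a, c, e, g, h}): φ is true.
  c (successors {a, b, e, f, g}): φ is true.
  d (successors ∅): φ is true.
  e (successors {b, c, e, g, h}): φ is true.
  f (successors {a, c, h}): φ is true.
  g (successors {a, b, c, e, h}): φ is true.
  h (successors {b, e, f, g, h}): φ is true.
For instance, at g:
  At g: <>q is true, s is false, so <>q | s is true.
    At g: <>q requires q at some successor in {a, b, c, e, h}.
      q holds at b, so <>q is true at g.
Satisfying worlds: {a, b, c, d, e, f, g, h}

a, b, c, d, e, f, g, h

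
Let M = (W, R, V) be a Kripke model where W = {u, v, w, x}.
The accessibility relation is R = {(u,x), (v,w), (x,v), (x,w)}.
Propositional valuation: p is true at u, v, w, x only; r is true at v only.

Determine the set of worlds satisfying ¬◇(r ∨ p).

Let φ = ¬◇(r ∨ p). Evaluate φ at each world:
  u (successors {x}): φ is false.
  v (successors {w}): φ is false.
  w (successors ∅): φ is true.
  x (successors {v, w}): φ is false.
For instance, at v:
  At v: ◇(r ∨ p) is true, so ¬◇(r ∨ p) is false.
    At v: ◇(r ∨ p) requires r ∨ p at some successor in {w}.
      r ∨ p holds at w, so ◇(r ∨ p) is true at v.
Satisfying worlds: {w}

w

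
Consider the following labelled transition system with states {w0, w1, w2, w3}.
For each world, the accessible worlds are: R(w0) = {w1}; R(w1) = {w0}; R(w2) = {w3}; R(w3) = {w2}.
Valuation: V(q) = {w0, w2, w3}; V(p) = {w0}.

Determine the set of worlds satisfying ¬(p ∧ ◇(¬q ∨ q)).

Let φ = ¬(p ∧ ◇(¬q ∨ q)). Evaluate φ at each world:
  w0 (successors {w1}): φ is false.
  w1 (successors {w0}): φ is true.
  w2 (successors {w3}): φ is true.
  w3 (successors {w2}): φ is true.
For instance, at w2:
  At w2: p ∧ ◇(¬q ∨ q) is false, so ¬(p ∧ ◇(¬q ∨ q)) is true.
    At w2: p is false, ◇(¬q ∨ q) is true, so p ∧ ◇(¬q ∨ q) is false.
      At w2: ◇(¬q ∨ q) requires ¬q ∨ q at some successor in {w3}.
        ¬q ∨ q holds at w3, so ◇(¬q ∨ q) is true at w2.
Satisfying worlds: {w1, w2, w3}

w1, w2, w3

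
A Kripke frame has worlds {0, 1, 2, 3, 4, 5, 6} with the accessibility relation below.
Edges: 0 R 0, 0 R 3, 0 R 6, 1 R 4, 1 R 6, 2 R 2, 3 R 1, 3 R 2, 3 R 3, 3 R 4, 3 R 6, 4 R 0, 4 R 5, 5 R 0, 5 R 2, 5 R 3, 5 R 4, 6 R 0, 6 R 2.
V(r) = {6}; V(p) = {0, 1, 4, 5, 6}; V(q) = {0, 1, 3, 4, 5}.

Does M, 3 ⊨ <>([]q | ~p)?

Yes

At 3: <>([]q | ~p) requires []q | ~p at some successor in {1, 2, 3, 4, 6}.
  []q | ~p holds at 2, so <>([]q | ~p) is true at 3.
    At 2: []q is false, ~p is true, so []q | ~p is true.
      At 2: []q requires q at every successor {2}.
        q fails at 2, so []q is false at 2.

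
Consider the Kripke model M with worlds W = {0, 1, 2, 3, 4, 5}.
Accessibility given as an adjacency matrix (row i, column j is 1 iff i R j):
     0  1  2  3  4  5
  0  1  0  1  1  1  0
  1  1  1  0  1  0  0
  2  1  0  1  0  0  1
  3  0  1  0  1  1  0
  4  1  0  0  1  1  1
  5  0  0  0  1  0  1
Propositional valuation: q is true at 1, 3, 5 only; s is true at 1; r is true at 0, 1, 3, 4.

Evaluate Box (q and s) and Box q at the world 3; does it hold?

At 3: Box (q and s) is false, Box q is false, so Box (q and s) and Box q is false.
  At 3: Box (q and s) requires q and s at every successor {1, 3, 4}.
    q and s fails at 3, so Box (q and s) is false at 3.
  At 3: Box q requires q at every successor {1, 3, 4}.
    q fails at 4, so Box q is false at 3.

No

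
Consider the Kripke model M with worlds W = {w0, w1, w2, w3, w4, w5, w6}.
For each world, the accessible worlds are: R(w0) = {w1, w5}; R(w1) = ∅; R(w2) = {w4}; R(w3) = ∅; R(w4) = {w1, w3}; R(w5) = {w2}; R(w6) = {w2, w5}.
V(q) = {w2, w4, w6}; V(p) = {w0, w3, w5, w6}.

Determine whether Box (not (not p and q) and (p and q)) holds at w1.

Yes

Recall that Box ψ holds at a world iff ψ holds at every accessible world, and Dia ψ holds iff ψ holds at some accessible world.
At w1: no accessible worlds, so Box (not (not p and q) and (p and q)) holds vacuously.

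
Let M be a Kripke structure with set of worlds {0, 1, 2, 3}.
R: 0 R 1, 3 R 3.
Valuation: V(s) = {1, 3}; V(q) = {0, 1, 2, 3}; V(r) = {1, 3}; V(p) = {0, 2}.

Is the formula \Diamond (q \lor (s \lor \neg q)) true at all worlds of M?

No

Recall that \Diamond ψ holds at a world iff ψ holds at some accessible world.
Let φ = \Diamond (q \lor (s \lor \neg q)). Evaluate φ at each world:
  0 (successors {1}): φ is true.
  1 (successors ∅): φ is false.
  2 (successors ∅): φ is false.
  3 (successors {3}): φ is true.
Detail at 1 (counterexample):
  At 1: no accessible worlds, so \Diamond (q \lor (s \lor \neg q)) is false.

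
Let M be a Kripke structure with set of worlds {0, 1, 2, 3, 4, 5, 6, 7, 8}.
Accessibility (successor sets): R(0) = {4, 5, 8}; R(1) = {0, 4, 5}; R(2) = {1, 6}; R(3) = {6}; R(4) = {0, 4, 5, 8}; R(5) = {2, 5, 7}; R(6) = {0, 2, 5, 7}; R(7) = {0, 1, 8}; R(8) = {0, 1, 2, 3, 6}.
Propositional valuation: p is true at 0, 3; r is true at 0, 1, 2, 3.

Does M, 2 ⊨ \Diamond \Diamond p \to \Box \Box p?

Recall that \Box ψ holds at a world iff ψ holds at every accessible world, and \Diamond ψ holds iff ψ holds at some accessible world.
At 2: \Diamond \Diamond p is true, \Box \Box p is false, so \Diamond \Diamond p \to \Box \Box p is false.
  At 2: \Diamond \Diamond p requires \Diamond p at some successor in {1, 6}.
    \Diamond p holds at 1, so \Diamond \Diamond p is true at 2.
      At 1: \Diamond p requires p at some successor in {0, 4, 5}.
        p holds at 0, so \Diamond p is true at 1.
  At 2: \Box \Box p requires \Box p at every successor {1, 6}.
    \Box p fails at 1, so \Box \Box p is false at 2.
      At 1: \Box p requires p at every successor {0, 4, 5}.
        p fails at 4, so \Box p is false at 1.

No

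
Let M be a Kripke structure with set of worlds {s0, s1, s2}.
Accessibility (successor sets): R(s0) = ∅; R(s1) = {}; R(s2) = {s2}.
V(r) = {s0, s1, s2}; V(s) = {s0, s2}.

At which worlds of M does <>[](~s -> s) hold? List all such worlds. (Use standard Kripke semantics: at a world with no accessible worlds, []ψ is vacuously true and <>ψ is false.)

s2

Recall that []ψ holds at a world iff ψ holds at every accessible world, and <>ψ holds iff ψ holds at some accessible world.
Let φ = <>[](~s -> s). Evaluate φ at each world:
  s0 (successors ∅): φ is false.
  s1 (successors ∅): φ is false.
  s2 (successors {s2}): φ is true.
For instance, at s2:
  At s2: <>[](~s -> s) requires [](~s -> s) at some successor in {s2}.
    [](~s -> s) holds at s2, so <>[](~s -> s) is true at s2.
      At s2: [](~s -> s) requires ~s -> s at every successor {s2}.
        At s2: ~s -> s is true.
      So [](~s -> s) is true at s2.
Satisfying worlds: {s2}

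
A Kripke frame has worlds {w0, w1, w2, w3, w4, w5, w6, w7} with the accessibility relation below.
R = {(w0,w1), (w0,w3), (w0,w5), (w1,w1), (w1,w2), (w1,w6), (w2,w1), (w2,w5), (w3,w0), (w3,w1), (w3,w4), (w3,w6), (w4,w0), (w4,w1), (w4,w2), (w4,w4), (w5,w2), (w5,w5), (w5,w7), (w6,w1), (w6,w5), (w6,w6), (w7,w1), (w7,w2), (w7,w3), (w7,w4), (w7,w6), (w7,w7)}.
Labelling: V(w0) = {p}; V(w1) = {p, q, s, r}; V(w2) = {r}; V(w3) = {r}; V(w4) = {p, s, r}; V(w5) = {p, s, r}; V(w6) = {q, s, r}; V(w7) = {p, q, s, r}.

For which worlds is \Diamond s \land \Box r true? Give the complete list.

w0, w1, w2, w5, w6, w7

Let φ = \Diamond s \land \Box r. Evaluate φ at each world:
  w0 (successors {w1, w3, w5}): φ is true.
  w1 (successors {w1, w2, w6}): φ is true.
  w2 (successors {w1, w5}): φ is true.
  w3 (successors {w0, w1, w4, w6}): φ is false.
  w4 (successors {w0, w1, w2, w4}): φ is false.
  w5 (successors {w2, w5, w7}): φ is true.
  w6 (successors {w1, w5, w6}): φ is true.
  w7 (successors {w1, w2, w3, w4, w6, w7}): φ is true.
For instance, at w7:
  At w7: \Diamond s is true, \Box r is true, so \Diamond s \land \Box r is true.
    At w7: \Diamond s requires s at some successor in {w1, w2, w3, w4, w6, w7}.
      s holds at w1, so \Diamond s is true at w7.
    At w7: \Box r requires r at every successor {w1, w2, w3, w4, w6, w7}.
      At w1: r is true.
      At w2: r is true.
      At w3: r is true.
      At w4: r is true.
      At w6: r is true.
      At w7: r is true.
    So \Box r is true at w7.
Satisfying worlds: {w0, w1, w2, w5, w6, w7}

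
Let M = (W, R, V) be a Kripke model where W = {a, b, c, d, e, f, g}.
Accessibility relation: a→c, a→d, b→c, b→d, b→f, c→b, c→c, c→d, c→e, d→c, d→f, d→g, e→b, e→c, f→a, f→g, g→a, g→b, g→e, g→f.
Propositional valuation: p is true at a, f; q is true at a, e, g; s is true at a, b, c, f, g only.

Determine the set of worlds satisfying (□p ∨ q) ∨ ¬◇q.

a, b, e, g

Let φ = (□p ∨ q) ∨ ¬◇q. Evaluate φ at each world:
  a (successors {c, d}): φ is true.
  b (successors {c, d, f}): φ is true.
  c (successors {b, c, d, e}): φ is false.
  d (successors {c, f, g}): φ is false.
  e (successors {b, c}): φ is true.
  f (successors {a, g}): φ is false.
  g (successors {a, b, e, f}): φ is true.
For instance, at e:
  At e: □p ∨ q is true, ¬◇q is true, so (□p ∨ q) ∨ ¬◇q is true.
    At e: □p is false, q is true, so □p ∨ q is true.
      At e: □p requires p at every successor {b, c}.
        p fails at b, so □p is false at e.
    At e: ◇q is false, so ¬◇q is true.
      At e: ◇q requires q at some successor in {b, c}.
        At b: q is false.
        At c: q is false.
      So ◇q is false at e.
Satisfying worlds: {a, b, e, g}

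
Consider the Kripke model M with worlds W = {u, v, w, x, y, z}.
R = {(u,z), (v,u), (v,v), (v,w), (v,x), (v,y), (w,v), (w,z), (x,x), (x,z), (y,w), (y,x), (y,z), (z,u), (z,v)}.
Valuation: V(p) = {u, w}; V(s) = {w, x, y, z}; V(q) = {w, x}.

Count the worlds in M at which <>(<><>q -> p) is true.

3

Let φ = <>(<><>q -> p). Evaluate φ at each world:
  u (successors {z}): φ is false.
  v (successors {u, v, w, x, y}): φ is true.
  w (successors {v, z}): φ is false.
  x (successors {x, z}): φ is false.
  y (successors {w, x, z}): φ is true.
  z (successors {u, v}): φ is true.
For instance, at z:
  At z: <>(<><>q -> p) requires <><>q -> p at some successor in {u, v}.
    <><>q -> p holds at u, so <>(<><>q -> p) is true at z.
      At u: <><>q is false, p is true, so <><>q -> p is true.
Satisfying worlds: {v, y, z}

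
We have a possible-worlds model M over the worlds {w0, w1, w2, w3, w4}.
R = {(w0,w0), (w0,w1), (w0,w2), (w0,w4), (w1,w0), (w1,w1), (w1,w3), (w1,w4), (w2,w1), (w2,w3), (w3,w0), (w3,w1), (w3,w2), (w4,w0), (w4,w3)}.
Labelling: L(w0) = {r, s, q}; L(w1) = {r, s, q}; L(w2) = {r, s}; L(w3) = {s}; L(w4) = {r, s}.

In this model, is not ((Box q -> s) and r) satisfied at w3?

Yes

At w3: (Box q -> s) and r is false, so not ((Box q -> s) and r) is true.
  At w3: Box q -> s is true, r is false, so (Box q -> s) and r is false.
    At w3: Box q is false, s is true, so Box q -> s is true.
      At w3: Box q requires q at every successor {w0, w1, w2}.
        q fails at w2, so Box q is false at w3.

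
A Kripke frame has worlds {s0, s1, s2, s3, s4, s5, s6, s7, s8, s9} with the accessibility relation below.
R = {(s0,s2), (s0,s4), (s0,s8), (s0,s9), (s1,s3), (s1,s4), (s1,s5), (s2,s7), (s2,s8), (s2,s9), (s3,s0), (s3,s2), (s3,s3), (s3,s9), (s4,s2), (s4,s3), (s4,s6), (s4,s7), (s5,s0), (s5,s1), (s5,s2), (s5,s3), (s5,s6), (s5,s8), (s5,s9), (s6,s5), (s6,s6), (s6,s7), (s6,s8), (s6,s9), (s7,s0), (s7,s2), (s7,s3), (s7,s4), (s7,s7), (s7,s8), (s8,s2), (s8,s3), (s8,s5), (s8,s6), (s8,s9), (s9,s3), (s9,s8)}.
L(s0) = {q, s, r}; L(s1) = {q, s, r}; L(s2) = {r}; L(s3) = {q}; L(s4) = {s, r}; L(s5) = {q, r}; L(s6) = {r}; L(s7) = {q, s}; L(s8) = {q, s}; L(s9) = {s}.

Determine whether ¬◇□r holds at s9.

At s9: ◇□r is false, so ¬◇□r is true.
  At s9: ◇□r requires □r at some successor in {s3, s8}.
    At s3: □r is false.
    At s8: □r is false.
  So ◇□r is false at s9.

Yes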